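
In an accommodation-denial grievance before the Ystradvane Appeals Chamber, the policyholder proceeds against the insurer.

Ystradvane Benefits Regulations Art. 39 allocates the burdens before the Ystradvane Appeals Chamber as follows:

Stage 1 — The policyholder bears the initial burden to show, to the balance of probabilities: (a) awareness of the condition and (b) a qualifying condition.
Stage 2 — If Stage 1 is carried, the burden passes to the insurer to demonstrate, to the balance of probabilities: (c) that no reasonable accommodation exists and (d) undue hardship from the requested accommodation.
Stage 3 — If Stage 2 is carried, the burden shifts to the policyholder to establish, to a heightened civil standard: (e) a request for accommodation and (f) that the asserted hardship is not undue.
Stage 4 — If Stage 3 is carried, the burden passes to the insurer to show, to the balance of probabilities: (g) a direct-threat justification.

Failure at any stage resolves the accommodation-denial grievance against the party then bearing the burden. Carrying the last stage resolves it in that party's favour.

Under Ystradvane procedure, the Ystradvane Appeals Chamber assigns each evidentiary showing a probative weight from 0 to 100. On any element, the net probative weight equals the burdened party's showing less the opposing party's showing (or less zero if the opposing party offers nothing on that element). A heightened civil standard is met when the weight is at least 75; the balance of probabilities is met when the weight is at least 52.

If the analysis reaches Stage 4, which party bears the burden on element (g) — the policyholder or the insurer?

Stage 4's rule assigns the burden to the insurer (to the balance of probabilities).

insurer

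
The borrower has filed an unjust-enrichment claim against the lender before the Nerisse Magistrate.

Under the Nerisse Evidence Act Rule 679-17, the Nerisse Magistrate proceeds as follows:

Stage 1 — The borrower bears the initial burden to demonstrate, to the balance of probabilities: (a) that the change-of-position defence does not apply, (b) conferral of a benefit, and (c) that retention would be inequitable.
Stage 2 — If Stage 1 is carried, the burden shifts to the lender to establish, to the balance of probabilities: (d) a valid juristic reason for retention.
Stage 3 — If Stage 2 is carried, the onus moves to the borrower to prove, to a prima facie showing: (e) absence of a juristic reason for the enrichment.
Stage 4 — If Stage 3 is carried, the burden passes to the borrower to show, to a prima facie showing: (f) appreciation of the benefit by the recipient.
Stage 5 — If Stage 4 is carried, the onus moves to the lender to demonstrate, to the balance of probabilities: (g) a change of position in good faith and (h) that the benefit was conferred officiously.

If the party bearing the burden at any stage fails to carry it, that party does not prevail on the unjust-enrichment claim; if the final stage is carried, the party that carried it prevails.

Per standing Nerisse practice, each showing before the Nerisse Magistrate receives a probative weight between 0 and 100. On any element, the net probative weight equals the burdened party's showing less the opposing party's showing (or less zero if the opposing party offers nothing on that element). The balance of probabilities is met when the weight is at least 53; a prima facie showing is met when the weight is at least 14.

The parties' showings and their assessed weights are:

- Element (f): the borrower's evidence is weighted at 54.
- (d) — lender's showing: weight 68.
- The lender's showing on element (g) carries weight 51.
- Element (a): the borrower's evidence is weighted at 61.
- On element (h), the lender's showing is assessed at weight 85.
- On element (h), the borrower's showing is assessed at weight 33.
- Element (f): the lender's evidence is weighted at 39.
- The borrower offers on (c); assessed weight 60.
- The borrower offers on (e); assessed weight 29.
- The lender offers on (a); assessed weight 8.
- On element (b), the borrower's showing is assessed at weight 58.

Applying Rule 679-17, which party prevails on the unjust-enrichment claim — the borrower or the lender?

borrower

Stage 1 — burden on borrower; standard: the balance of probabilities (weight is at least 53).
    (a): 61 − 8 = 53 ≥ 53 [met]
    (b): 58 ≥ 53 [met]
    (c): 60 ≥ 53 [met]
  The borrower carries Stage 1; the lender now bears the burden.
Stage 2 — burden on lender; standard: the balance of probabilities (weight is at least 53).
    (d): 68 ≥ 53 [met]
  The lender carries Stage 2; the borrower now bears the burden.
Stage 3 — burden on borrower; standard: a prima facie showing (weight is at least 14).
    (e): 29 ≥ 14 [met]
  Stage 3 carried; the burden remains with the borrower.
Stage 4 — burden on borrower; standard: a prima facie showing (weight is at least 14).
    (f): 54 − 39 = 15 ≥ 14 [met]
  The borrower carries Stage 4; the lender now bears the burden.
Stage 5 — burden on lender; standard: the balance of probabilities (weight is at least 53).
    (g): 51 < 53 [not met]
    (h): 85 − 33 = 52 < 53 [not met]
  Not every element is met, so the lender fails to carry Stage 5.
The analysis ends at Stage 5; the borrower prevails.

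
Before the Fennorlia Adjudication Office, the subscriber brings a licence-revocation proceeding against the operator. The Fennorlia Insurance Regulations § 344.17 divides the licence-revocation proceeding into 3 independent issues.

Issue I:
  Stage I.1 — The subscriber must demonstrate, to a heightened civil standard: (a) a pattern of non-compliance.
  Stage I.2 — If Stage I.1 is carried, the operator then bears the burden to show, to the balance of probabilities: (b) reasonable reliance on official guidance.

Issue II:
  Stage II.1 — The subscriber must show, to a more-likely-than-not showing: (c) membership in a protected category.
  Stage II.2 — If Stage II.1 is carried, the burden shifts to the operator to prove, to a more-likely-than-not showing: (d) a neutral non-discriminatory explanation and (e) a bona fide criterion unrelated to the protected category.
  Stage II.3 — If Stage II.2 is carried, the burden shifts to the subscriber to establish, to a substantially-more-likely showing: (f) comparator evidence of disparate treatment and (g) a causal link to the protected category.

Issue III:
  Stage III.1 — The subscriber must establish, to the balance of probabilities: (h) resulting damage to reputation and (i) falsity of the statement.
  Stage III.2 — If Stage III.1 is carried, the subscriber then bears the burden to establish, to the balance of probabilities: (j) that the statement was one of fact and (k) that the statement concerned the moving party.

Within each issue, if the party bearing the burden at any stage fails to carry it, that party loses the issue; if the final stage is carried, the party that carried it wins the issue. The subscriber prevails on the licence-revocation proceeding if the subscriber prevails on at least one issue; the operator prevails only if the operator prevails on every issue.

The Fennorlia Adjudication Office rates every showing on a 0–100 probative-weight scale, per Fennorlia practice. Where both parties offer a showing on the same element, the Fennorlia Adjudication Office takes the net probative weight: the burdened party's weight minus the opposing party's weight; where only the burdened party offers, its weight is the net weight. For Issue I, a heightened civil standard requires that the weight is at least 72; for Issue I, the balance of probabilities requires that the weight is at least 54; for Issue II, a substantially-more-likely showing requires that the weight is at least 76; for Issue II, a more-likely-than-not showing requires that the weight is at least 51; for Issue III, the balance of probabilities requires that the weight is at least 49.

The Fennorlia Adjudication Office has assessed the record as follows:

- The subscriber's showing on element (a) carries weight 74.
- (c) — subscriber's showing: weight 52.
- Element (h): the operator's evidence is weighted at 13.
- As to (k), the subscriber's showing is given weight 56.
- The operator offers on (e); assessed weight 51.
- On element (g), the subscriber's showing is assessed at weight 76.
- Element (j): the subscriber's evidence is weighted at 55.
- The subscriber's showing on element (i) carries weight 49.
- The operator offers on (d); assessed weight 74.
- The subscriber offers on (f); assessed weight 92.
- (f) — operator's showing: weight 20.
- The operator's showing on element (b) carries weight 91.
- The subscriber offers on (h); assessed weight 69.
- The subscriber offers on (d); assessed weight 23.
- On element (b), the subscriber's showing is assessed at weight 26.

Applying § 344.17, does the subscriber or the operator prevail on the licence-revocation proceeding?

— Issue I —
At Stage I.1 the subscriber must meet a heightened civil standard (weight is at least 72): on (a) the weight is 74, which does reach 72, so (a) meets the standard.
  All elements met. The burden passes to the operator.
At Stage I.2 the operator must meet the balance of probabilities (weight is at least 54): on (b) the weight is 91 less the opposing 26 gives net 65, ≥ 54, so (b) meets the standard.
  Stage I.2 carried; the final stage is satisfied.
Every stage carried; the operator prevails on this issue.
— Issue II —
Stage II.1 — burden on subscriber; standard: a more-likely-than-not showing (weight is at least 51).
    (c): 52 ≥ 51 [met]
  Stage II.1 carried; the burden shifts to the operator.
Stage II.2 — burden on operator; standard: a more-likely-than-not showing (weight is at least 51).
    (d): 74 − 23 = 51 ≥ 51 [met]
    (e): 51 ≥ 51 [met]
  Stage II.2 carried; the burden shifts to the subscriber.
Stage II.3 — burden on subscriber; standard: a substantially-more-likely showing (weight is at least 76).
    (f): 92 − 20 = 72 < 76 [not met]
    (g): 76 ≥ 76 [met]
  The subscriber does not carry Stage II.3.
The analysis ends at Stage II.3; the operator prevails on this issue.
— Issue III —
Stage III.1 — burden on subscriber; standard: the balance of probabilities (weight is at least 49).
    (h): 69 − 13 = 56 ≥ 49 [met]
    (i): 49 ≥ 49 [met]
  Stage III.1 is satisfied; the subscriber continues to bear the burden.
Stage III.2 — burden on subscriber; standard: the balance of probabilities (weight is at least 49).
    (j): 55 ≥ 49 [met]
    (k): 56 ≥ 49 [met]
  The subscriber carries the last stage.
All stages carried — the subscriber prevails on this issue.
Per-issue: Issue I → operator; Issue II → operator; Issue III → subscriber. The subscriber must prevail on at least one issue; overall, the subscriber prevails.

subscriber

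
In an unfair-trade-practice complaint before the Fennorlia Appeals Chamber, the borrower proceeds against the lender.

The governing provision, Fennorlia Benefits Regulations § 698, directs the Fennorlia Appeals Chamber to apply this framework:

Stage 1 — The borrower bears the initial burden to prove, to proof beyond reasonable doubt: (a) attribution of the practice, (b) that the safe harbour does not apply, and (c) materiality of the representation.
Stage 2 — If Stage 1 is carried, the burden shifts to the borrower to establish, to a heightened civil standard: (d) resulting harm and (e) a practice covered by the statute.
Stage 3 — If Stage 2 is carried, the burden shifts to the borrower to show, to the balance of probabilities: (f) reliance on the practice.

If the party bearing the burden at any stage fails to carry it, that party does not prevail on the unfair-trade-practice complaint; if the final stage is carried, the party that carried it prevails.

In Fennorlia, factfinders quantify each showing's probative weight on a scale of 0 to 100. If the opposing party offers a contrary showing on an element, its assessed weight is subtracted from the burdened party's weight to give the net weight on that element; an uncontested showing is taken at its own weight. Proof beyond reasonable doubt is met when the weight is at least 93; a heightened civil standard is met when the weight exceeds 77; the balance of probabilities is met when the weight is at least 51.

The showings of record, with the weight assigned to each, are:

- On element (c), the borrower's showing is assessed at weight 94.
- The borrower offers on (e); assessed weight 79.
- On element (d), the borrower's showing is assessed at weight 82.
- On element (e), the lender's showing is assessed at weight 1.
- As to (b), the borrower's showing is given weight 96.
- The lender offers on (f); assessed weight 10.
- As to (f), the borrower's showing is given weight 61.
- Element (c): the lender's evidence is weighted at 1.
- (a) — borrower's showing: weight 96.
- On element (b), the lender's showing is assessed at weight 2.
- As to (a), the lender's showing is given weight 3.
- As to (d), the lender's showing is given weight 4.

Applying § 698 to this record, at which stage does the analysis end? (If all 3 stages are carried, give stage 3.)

Stage 1 (borrower, proof beyond reasonable doubt, weight is at least 93): (a) net 96−3=93 ≥ 93 — meets; (b) net 96−2=94 ≥ 93 — meets; (c) net 94−1=93 ≥ 93 — meets.
  Stage 1 carried; the burden remains with the borrower.
Stage 2 (borrower, a heightened civil standard, weight exceeds 77): (d) net 82−4=78 > 77 — meets; (e) net 79−1=78 > 77 — meets.
  Stage 2 is satisfied; the borrower continues to bear the burden.
Stage 3 (borrower, the balance of probabilities, weight is at least 51): (f) net 61−10=51 ≥ 51 — meets.
  Stage 3 carried; the final stage is satisfied.
With every stage satisfied, the borrower prevails.

stage 3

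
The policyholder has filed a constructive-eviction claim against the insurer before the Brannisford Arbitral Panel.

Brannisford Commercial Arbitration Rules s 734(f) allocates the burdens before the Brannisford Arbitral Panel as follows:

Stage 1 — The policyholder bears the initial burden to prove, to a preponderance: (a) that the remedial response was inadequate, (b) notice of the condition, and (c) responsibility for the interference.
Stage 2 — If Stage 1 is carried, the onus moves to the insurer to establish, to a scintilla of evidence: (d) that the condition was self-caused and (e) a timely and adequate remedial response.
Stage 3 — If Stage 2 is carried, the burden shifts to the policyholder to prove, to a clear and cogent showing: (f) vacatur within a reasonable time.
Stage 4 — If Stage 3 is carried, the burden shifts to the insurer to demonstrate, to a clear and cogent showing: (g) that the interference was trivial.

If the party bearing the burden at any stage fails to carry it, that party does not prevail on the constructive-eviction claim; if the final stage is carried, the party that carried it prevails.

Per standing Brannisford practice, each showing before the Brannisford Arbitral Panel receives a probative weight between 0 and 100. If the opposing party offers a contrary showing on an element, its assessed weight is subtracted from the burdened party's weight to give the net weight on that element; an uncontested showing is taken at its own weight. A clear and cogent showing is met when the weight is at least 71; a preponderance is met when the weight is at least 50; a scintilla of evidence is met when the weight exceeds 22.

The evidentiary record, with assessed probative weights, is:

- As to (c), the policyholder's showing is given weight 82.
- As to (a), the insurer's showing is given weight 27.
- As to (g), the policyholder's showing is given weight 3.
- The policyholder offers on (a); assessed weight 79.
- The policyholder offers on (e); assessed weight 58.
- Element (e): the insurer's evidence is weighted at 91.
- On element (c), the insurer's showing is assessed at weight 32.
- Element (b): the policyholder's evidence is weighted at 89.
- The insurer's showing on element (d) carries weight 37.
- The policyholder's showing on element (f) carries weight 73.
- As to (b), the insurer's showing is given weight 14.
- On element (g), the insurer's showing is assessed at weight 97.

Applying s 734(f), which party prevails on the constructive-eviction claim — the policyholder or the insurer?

insurer

Stage 1 — burden on policyholder; standard: a preponderance (weight is at least 50).
    (a): 79 − 27 = 52 ≥ 50 [met]
    (b): 89 − 14 = 75 ≥ 50 [met]
    (c): 82 − 32 = 50 ≥ 50 [met]
  The policyholder carries Stage 1; the insurer now bears the burden.
Stage 2 — burden on insurer; standard: a scintilla of evidence (weight exceeds 22).
    (d): 37 > 22 [met]
    (e): 91 − 58 = 33 > 22 [met]
  All elements met. The burden passes to the policyholder.
Stage 3 — burden on policyholder; standard: a clear and cogent showing (weight is at least 71).
    (f): 73 ≥ 71 [met]
  The policyholder carries Stage 3; the insurer now bears the burden.
Stage 4 — burden on insurer; standard: a clear and cogent showing (weight is at least 71).
    (g): 97 − 3 = 94 ≥ 71 [met]
  The insurer carries the last stage.
All stages carried — the insurer prevails.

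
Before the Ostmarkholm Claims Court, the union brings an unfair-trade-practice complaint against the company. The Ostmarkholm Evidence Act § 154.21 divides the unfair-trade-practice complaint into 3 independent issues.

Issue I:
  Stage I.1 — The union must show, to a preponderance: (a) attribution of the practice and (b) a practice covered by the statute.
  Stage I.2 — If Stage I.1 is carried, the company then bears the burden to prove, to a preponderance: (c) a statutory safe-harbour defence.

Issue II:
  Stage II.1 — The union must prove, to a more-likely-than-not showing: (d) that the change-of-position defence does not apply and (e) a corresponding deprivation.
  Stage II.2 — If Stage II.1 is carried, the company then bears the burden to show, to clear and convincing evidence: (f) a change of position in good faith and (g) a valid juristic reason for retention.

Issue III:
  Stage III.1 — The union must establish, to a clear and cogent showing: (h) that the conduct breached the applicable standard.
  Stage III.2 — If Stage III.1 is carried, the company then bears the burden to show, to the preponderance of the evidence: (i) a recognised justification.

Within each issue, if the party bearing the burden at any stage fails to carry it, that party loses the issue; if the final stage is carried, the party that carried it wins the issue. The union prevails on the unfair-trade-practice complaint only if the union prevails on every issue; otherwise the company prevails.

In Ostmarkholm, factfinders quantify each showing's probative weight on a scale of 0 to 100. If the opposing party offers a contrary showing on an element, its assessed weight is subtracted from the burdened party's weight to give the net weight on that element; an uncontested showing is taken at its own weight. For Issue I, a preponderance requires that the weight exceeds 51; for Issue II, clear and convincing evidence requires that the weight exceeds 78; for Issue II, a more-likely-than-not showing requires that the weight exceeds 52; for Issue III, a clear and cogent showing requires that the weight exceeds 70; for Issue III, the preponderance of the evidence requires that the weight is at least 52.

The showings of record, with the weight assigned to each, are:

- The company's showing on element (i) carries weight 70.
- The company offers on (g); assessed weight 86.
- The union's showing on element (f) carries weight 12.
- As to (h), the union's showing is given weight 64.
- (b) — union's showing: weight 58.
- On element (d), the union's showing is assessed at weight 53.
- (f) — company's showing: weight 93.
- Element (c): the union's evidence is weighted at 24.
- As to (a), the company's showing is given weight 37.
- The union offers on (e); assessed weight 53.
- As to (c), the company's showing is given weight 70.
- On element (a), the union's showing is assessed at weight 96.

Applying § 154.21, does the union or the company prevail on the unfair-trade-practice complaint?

— Issue I —
Stage I.1 — burden on union; standard: a preponderance (weight exceeds 51).
    (a): 96 − 37 = 59 > 51 [met]
    (b): 58 > 51 [met]
  The union carries Stage I.1; the company now bears the burden.
Stage I.2 — burden on company; standard: a preponderance (weight exceeds 51).
    (c): 70 − 24 = 46 ≤ 51 [not met]
  Not every element is met, so the company fails to carry Stage I.2.
So the union prevails on this issue.
— Issue II —
Stage II.1 — burden on union; standard: a more-likely-than-not showing (weight exceeds 52).
    (d): 53 > 52 [met]
    (e): 53 > 52 [met]
  All elements met. The burden passes to the company.
Stage II.2 — burden on company; standard: clear and convincing evidence (weight exceeds 78).
    (f): 93 − 12 = 81 > 78 [met]
    (g): 86 > 78 [met]
  All elements met at the final stage.
With every stage satisfied, the company prevails on this issue.
— Issue III —
Stage III.1 (union, a clear and cogent showing, weight exceeds 70): (h) 64 ≤ 70 — fails.
  Not every element is met, so the union fails to carry Stage III.1.
The company prevails on this issue.
Per-issue: Issue I → union; Issue II → company; Issue III → company. The union must prevail on every issue; overall, the company prevails.

company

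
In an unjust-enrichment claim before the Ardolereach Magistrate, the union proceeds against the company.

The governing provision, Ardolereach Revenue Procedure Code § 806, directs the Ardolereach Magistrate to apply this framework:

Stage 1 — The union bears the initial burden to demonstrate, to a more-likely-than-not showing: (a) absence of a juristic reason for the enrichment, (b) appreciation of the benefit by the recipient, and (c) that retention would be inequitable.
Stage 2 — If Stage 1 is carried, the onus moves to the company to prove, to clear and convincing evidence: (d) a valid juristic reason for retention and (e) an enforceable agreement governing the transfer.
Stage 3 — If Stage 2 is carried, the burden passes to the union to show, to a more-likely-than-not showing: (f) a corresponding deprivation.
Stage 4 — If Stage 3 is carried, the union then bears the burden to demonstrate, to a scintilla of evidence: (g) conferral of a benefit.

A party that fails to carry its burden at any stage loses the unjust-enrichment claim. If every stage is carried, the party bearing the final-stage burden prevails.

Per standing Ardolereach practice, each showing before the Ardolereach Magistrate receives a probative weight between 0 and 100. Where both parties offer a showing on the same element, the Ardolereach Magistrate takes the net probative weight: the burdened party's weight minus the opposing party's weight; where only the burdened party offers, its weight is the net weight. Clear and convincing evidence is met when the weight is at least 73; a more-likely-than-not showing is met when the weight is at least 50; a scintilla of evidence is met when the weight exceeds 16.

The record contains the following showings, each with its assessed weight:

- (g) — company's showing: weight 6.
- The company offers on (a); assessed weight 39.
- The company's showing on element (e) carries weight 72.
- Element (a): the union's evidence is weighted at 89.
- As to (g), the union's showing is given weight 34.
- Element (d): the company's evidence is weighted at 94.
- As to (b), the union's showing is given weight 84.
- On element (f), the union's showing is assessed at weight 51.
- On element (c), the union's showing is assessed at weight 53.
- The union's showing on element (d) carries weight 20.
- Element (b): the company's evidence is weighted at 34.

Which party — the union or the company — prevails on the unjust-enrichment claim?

union

Stage 1 — burden on union; standard: a more-likely-than-not showing (weight is at least 50).
    (a): 89 − 39 = 50 ≥ 50 [met]
    (b): 84 − 34 = 50 ≥ 50 [met]
    (c): 53 ≥ 50 [met]
  All elements met. The burden passes to the company.
Stage 2 — burden on company; standard: clear and convincing evidence (weight is at least 73).
    (d): 94 − 20 = 74 ≥ 73 [met]
    (e): 72 < 73 [not met]
  Stage 2 not carried; the company fails its burden.
So the union prevails.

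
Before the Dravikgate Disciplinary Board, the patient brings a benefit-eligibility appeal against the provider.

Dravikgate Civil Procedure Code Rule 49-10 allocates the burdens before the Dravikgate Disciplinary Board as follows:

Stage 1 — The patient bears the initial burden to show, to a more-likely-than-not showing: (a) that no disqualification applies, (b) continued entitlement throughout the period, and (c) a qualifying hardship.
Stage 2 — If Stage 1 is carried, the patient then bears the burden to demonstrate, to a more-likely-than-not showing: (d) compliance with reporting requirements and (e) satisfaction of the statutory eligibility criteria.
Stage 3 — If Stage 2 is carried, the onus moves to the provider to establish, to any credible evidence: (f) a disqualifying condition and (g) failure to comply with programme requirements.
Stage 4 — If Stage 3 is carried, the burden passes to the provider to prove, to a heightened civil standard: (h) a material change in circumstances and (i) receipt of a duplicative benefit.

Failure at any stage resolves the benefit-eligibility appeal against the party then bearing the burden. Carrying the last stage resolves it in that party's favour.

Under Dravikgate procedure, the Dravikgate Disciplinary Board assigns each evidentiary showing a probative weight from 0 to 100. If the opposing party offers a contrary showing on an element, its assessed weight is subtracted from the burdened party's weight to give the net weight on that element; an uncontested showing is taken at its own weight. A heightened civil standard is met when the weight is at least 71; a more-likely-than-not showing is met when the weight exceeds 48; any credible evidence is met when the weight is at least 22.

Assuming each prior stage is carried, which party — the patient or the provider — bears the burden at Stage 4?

provider

Stage 4's rule assigns the burden to the provider (to a heightened civil standard).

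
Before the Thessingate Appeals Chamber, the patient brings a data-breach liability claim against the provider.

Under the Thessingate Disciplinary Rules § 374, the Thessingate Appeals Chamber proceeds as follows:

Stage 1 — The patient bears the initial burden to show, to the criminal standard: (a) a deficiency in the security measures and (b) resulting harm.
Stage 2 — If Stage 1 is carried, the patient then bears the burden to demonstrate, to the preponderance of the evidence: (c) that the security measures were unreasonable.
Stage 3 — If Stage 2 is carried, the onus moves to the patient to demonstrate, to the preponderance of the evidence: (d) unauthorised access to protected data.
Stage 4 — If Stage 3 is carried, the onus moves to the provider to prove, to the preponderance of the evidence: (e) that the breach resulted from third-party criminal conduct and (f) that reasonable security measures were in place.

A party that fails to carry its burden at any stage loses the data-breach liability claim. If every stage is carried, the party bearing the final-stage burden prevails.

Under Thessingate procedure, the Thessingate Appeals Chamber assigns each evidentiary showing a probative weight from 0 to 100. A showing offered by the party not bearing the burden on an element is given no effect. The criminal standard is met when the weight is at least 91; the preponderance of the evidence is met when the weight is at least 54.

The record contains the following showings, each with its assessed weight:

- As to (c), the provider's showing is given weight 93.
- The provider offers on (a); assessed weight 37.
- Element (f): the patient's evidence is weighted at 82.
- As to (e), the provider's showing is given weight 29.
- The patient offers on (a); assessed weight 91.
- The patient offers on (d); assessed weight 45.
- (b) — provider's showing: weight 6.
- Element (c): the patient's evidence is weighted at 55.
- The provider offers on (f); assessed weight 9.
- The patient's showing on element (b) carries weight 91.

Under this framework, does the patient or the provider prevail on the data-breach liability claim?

provider

Stage 1 — burden on patient; standard: the criminal standard (weight is at least 91).
    (a): 91 (provider's 37 disregarded) ≥ 91 [met]
    (b): 91 (provider's 6 disregarded) ≥ 91 [met]
  Stage 1 is satisfied; the patient continues to bear the burden.
Stage 2 — burden on patient; standard: the preponderance of the evidence (weight is at least 54).
    (c): 55 (provider's 93 disregarded) ≥ 54 [met]
  Stage 2 carried; the burden remains with the patient.
Stage 3 — burden on patient; standard: the preponderance of the evidence (weight is at least 54).
    (d): 45 < 54 [not met]
  Not every element is met, so the patient fails to carry Stage 3.
The analysis ends at Stage 3; the provider prevails.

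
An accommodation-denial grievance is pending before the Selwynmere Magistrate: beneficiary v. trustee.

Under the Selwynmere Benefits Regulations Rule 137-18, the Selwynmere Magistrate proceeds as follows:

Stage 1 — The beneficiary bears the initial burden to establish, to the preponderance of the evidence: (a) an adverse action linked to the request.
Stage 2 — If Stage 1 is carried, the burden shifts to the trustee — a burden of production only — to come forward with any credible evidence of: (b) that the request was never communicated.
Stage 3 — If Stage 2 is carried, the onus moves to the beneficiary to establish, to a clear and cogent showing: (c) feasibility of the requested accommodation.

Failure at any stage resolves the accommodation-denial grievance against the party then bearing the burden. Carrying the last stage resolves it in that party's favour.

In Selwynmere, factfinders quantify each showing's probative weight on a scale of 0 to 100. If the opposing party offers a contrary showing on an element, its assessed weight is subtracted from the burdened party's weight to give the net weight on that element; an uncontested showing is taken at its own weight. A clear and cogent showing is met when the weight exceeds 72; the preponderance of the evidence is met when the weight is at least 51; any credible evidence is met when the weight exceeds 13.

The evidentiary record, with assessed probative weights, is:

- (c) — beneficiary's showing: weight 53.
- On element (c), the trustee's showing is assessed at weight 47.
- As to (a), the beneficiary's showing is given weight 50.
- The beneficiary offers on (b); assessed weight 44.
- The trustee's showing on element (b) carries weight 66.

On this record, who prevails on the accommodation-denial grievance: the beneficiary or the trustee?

Stage 1 — burden on beneficiary; standard: the preponderance of the evidence (weight is at least 51).
    (a): 50 < 51 [not met]
  Stage 1 not carried; the beneficiary fails its burden.
The trustee prevails.

trustee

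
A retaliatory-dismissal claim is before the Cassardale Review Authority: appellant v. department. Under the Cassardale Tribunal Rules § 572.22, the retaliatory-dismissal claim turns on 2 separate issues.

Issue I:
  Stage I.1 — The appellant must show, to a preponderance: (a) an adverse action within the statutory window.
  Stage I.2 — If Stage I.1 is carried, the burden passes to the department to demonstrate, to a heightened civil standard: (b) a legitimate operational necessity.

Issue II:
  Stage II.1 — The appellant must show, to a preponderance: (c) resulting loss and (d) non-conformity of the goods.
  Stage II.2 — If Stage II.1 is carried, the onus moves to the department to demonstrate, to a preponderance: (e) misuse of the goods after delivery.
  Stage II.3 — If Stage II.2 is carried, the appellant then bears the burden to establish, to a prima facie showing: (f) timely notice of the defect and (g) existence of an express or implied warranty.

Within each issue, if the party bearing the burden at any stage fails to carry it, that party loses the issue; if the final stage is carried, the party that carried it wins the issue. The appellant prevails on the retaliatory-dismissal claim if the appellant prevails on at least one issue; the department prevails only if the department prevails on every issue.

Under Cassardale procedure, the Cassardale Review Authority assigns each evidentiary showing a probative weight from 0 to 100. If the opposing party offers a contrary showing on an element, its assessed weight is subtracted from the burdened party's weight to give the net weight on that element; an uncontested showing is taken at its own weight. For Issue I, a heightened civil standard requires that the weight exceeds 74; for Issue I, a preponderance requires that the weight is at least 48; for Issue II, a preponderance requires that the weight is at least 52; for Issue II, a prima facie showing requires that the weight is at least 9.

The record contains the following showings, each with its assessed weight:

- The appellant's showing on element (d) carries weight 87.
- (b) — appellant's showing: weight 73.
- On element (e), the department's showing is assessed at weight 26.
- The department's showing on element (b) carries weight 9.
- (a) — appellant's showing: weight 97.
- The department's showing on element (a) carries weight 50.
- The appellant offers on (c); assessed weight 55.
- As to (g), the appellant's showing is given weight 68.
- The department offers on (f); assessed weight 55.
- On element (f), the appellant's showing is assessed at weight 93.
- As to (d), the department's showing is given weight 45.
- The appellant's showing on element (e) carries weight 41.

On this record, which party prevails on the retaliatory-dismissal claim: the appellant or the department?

— Issue I —
Stage I.1 (appellant, a preponderance, weight is at least 48): (a) net 97−50=47 < 48 — fails.
  Not every element is met, so the appellant fails to carry Stage I.1.
The analysis ends at Stage I.1; the department prevails on this issue.
— Issue II —
Stage II.1 (appellant, a preponderance, weight is at least 52): (c) 55 ≥ 52 — meets; (d) net 87−45=42 < 52 — fails.
  The appellant does not carry Stage II.1.
The department prevails on this issue.
Per-issue: Issue I → department; Issue II → department. The appellant must prevail on at least one issue; overall, the department prevails.

department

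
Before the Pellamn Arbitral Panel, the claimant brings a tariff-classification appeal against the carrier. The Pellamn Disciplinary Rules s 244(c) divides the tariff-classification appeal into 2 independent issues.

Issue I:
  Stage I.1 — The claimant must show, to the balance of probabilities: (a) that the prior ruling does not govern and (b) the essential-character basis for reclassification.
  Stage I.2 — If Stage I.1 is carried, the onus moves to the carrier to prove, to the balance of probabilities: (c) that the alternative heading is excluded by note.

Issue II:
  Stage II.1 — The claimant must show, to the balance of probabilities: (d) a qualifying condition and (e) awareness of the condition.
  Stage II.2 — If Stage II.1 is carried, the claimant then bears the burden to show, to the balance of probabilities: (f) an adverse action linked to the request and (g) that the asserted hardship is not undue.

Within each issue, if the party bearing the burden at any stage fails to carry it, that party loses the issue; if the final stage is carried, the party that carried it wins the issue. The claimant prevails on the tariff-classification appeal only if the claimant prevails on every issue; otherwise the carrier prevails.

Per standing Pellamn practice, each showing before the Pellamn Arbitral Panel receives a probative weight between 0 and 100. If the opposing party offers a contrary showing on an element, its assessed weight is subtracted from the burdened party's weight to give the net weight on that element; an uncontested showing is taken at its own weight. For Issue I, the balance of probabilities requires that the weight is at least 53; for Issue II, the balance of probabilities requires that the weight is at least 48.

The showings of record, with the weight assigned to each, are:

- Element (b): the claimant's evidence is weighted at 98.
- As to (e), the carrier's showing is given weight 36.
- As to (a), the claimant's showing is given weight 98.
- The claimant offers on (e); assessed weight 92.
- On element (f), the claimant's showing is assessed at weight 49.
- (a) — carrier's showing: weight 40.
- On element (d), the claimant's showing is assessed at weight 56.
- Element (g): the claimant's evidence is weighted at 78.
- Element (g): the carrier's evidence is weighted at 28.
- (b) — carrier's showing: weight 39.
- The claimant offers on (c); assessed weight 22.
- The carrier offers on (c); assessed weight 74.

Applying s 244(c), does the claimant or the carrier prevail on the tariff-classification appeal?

claimant

— Issue I —
Stage I.1 (claimant, the balance of probabilities, weight is at least 53): (a) net 98−40=58 ≥ 53 — meets; (b) net 98−39=59 ≥ 53 — meets.
  All elements met. The burden passes to the carrier.
Stage I.2 (carrier, the balance of probabilities, weight is at least 53): (c) net 74−22=52 < 53 — fails.
  Stage I.2 not carried; the carrier fails its burden.
The claimant prevails on this issue.
— Issue II —
At Stage II.1 the claimant must meet the balance of probabilities (weight is at least 48): on (d) the weight is 56, which does reach 48, so (d) meets the standard; on (e) the weight is 92 less the opposing 36 gives net 56, ≥ 48, so (e) meets the standard.
  Stage II.1 carried; the burden remains with the claimant.
At Stage II.2 the claimant must meet the balance of probabilities (weight is at least 48): on (f) the weight is 49, ≥ 48, so (f) meets the standard; on (g) the weight is 78 less the opposing 28 gives net 50, which does reach 48, so (g) meets the standard.
  The claimant carries the last stage.
With every stage satisfied, the claimant prevails on this issue.
Per-issue: Issue I → claimant; Issue II → claimant. The claimant must prevail on every issue; overall, the claimant prevails.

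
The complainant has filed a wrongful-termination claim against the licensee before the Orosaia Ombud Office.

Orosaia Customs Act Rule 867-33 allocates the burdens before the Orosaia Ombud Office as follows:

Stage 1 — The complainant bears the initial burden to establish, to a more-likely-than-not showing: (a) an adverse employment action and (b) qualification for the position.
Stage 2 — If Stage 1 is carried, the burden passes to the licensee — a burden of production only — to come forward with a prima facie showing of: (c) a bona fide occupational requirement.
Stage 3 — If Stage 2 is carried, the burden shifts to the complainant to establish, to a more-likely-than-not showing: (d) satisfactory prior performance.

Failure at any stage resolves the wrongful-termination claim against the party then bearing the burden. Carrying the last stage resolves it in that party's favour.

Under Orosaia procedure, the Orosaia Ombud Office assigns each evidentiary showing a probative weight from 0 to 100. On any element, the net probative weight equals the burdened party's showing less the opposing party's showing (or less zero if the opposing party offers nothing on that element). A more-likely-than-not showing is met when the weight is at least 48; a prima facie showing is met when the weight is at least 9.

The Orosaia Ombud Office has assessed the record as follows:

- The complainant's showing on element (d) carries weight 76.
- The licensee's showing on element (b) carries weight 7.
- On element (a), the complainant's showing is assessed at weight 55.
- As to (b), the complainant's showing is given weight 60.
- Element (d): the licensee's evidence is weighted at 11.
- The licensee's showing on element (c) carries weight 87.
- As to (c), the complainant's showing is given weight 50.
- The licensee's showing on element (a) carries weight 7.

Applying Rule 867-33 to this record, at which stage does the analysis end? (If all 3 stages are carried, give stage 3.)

At Stage 1 the complainant must meet a more-likely-than-not showing (weight is at least 48): on (a) the weight is 55 less the opposing 7 gives net 48, which does reach 48, so (a) meets the standard; on (b) the weight is 60 less the opposing 7 gives net 53, ≥ 48, so (b) meets the standard.
  All elements met. The burden passes to the licensee.
At Stage 2 the licensee must meet a prima facie showing (weight is at least 9): on (c) the weight is 87 less the opposing 50 gives net 37, ≥ 9, so (c) meets the standard.
  The licensee carries Stage 2; the complainant now bears the burden.
At Stage 3 the complainant must meet a more-likely-than-not showing (weight is at least 48): on (d) the weight is 76 less the opposing 11 gives net 65, which does reach 48, so (d) meets the standard.
  The complainant carries the last stage.
Every stage carried; the complainant prevails.

stage 3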